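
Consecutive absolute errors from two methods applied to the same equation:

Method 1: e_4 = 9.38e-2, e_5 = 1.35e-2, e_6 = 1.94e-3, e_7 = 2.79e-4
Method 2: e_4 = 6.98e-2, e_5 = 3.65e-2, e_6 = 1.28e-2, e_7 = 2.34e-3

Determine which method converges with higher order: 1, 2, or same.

2

Method 1: p ≈ ln(2.79e-4/1.94e-3)/ln(1.94e-3/1.35e-2) ≈ 1.00.
Method 2: p ≈ ln(2.34e-3/1.28e-2)/ln(1.28e-2/3.65e-2) ≈ 1.62.
Method 2 has the higher order (≈1.6 vs ≈1.0).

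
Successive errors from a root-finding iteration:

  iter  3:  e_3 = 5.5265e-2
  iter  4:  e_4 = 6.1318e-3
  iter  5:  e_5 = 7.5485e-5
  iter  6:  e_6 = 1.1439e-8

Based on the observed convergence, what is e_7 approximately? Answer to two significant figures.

2.6e-16

First estimate the order: p ≈ ln(e_6/e_5) / ln(e_5/e_4) = ln(1.1439e-8/7.5485e-5)/ln(7.5485e-5/6.1318e-3) = ln(0.00015154)/ln(0.0123104) ≈ 2.0000.
Then e_7 ≈ e_6·(e_6/e_5)^p = 1.1439e-8·(0.00015154)^2.0000 = 1.1439e-8·2.29644e-08 ≈ 2.627e-16.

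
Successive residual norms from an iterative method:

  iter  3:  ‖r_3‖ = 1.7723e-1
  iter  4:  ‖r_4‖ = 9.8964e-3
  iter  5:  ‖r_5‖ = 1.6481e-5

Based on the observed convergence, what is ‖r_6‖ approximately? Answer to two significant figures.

First estimate the order: p ≈ ln(‖r_5‖/‖r_4‖) / ln(‖r_4‖/‖r_3‖) = ln(1.6481e-5/9.8964e-3)/ln(9.8964e-3/1.7723e-1) = ln(0.00166535)/ln(0.0558393) ≈ 2.2174.
Then ‖r_6‖ ≈ ‖r_5‖·(‖r_5‖/‖r_4‖)^p = 1.6481e-5·(0.00166535)^2.2174 = 1.6481e-5·6.90186e-07 ≈ 1.137e-11.

1.1e-11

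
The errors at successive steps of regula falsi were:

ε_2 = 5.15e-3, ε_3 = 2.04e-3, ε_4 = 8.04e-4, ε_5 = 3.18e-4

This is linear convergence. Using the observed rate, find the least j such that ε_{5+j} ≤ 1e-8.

Rate ρ ≈ ε_5/ε_4 = 3.18e-4/8.04e-4 = 0.3955.
After j more steps, ε_{5+j} ≈ 3.18e-4·ρ^j; need ρ^j ≤ 1e-8/3.18e-4 = 3.14465e-05.
j ≥ ln(3.14465e-05)/ln(0.3955) = -10.3672/-0.92760 = 11.176.
So 12 more iterations are needed.

12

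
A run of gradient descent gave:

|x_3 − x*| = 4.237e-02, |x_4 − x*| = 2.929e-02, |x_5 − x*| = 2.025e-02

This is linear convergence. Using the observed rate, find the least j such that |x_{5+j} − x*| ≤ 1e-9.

Rate ρ ≈ |x_5 − x*|/|x_4 − x*| = 2.025e-02/2.929e-02 = 0.6914.
After j more steps, |x_{5+j} − x*| ≈ 2.025e-02·ρ^j; need ρ^j ≤ 1e-9/2.025e-02 = 4.93827e-08.
j ≥ ln(4.93827e-08)/ln(0.6914) = -16.8237/-0.36904 = 45.588.
So 46 more iterations are needed.

46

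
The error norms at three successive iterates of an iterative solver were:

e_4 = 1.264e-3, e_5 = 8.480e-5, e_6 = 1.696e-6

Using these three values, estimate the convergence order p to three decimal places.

p ≈ ln(e_6/e_5) / ln(e_5/e_4)
  = ln(1.696e-6/8.480e-5) / ln(8.480e-5/1.264e-3)
  = ln(0.02) / ln(0.0670886)
  = -3.912023 / -2.701741 ≈ 1.447964

1.448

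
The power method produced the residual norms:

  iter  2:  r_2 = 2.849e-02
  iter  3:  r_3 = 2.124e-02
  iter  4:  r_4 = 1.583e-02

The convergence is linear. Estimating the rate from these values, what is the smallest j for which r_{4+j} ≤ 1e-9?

57

Rate ρ ≈ r_4/r_3 = 1.583e-02/2.124e-02 = 0.7453.
After j more steps, r_{4+j} ≈ 1.583e-02·ρ^j; need ρ^j ≤ 1e-9/1.583e-02 = 6.31712e-08.
j ≥ ln(6.31712e-08)/ln(0.7453) = -16.5774/-0.29397 = 56.391.
So 57 more iterations are needed.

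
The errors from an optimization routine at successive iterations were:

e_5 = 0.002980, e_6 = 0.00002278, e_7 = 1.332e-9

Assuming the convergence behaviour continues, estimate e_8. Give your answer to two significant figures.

First estimate the order: p ≈ ln(e_7/e_6) / ln(e_6/e_5) = ln(1.332e-9/0.00002278)/ln(0.00002278/0.002980) = ln(5.84723e-05)/ln(0.0076443) ≈ 1.9999.
Then e_8 ≈ e_7·(e_7/e_6)^p = 1.332e-9·(5.84723e-05)^1.9999 = 1.332e-9·3.42234e-09 ≈ 4.559e-18.

4.6e-18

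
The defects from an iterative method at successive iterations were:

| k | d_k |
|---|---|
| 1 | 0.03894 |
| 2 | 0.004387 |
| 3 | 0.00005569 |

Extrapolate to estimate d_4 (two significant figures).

9.0e-9

First estimate the order: p ≈ ln(d_3/d_2) / ln(d_2/d_1) = ln(0.00005569/0.004387)/ln(0.004387/0.03894) = ln(0.0126943)/ln(0.112661) ≈ 1.9999.
Then d_4 ≈ d_3·(d_3/d_2)^p = 0.00005569·(0.0126943)^1.9999 = 0.00005569·0.000161216 ≈ 8.978e-09.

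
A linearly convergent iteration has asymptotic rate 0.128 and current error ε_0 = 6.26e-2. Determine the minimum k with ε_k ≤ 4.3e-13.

13

After k steps, ε_k ≈ 6.26e-2·0.128^k.
Need 0.128^k ≤ 4.3e-13/6.26e-2 = 6.86901e-12.
k ≥ ln(6.86901e-12)/ln(0.128) = -25.7040/-2.05573 = 12.504.
Smallest integer k = 13.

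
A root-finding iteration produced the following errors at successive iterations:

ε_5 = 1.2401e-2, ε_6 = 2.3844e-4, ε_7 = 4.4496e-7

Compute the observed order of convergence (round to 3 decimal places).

1.590

p ≈ ln(ε_7/ε_6) / ln(ε_6/ε_5)
  = ln(4.4496e-7/2.3844e-4) / ln(2.3844e-4/1.2401e-2)
  = ln(0.00186613) / ln(0.0192275)
  = -6.283889 / -3.951414 ≈ 1.590289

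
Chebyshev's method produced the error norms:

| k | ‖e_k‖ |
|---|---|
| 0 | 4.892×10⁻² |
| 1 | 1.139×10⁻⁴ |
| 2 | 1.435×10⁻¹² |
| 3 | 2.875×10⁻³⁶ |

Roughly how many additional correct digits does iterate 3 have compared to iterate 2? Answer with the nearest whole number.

Digits gained ≈ log₁₀(‖e_2‖/‖e_3‖) = log₁₀(1.435×10⁻¹²/2.875×10⁻³⁶) = log₁₀(4.9913e+23) ≈ 23.698.

24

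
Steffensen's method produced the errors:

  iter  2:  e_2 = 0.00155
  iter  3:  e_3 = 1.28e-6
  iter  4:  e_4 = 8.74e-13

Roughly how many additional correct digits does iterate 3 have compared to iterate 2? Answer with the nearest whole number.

Digits gained ≈ log₁₀(e_2/e_3) = log₁₀(0.00155/1.28e-6) = log₁₀(1210.94) ≈ 3.083.

3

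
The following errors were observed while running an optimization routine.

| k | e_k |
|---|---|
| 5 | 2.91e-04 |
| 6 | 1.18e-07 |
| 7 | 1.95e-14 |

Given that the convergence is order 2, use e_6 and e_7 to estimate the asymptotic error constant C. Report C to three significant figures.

C ≈ e_7 / e_6^2
  = 1.95e-14 / (1.18e-07)^2
  = 1.95e-14 / 1.3924e-14 ≈ 1.4005

1.40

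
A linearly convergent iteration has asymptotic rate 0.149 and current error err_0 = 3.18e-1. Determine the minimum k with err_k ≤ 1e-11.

After k steps, err_k ≈ 3.18e-1·0.149^k.
Need 0.149^k ≤ 1e-11/3.18e-1 = 3.14465e-11.
k ≥ ln(3.14465e-11)/ln(0.149) = -24.1827/-1.90381 = 12.702.
Smallest integer k = 13.

13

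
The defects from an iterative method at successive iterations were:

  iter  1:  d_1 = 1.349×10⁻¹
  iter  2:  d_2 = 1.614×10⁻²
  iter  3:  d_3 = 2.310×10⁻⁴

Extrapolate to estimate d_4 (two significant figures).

First estimate the order: p ≈ ln(d_3/d_2) / ln(d_2/d_1) = ln(2.310×10⁻⁴/1.614×10⁻²)/ln(1.614×10⁻²/1.349×10⁻¹) = ln(0.0143123)/ln(0.119644) ≈ 2.0001.
Then d_4 ≈ d_3·(d_3/d_2)^p = 2.310×10⁻⁴·(0.0143123)^2.0001 = 2.310×10⁻⁴·0.000204755 ≈ 4.73e-08.

4.7e-8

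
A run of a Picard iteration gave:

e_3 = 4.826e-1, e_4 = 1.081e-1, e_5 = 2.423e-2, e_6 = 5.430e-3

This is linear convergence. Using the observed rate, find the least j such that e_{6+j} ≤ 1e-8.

9

Rate ρ ≈ e_6/e_5 = 5.430e-3/2.423e-2 = 0.2241.
After j more steps, e_{6+j} ≈ 5.430e-3·ρ^j; need ρ^j ≤ 1e-8/5.430e-3 = 1.84162e-06.
j ≥ ln(1.84162e-06)/ln(0.2241) = -13.2049/-1.49566 = 8.829.
So 9 more iterations are needed.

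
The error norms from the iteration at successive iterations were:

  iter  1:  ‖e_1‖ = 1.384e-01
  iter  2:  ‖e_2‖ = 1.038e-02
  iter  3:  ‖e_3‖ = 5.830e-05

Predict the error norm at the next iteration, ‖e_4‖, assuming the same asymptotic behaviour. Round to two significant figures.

1.8e-9

First estimate the order: p ≈ ln(‖e_3‖/‖e_2‖) / ln(‖e_2‖/‖e_1‖) = ln(5.830e-05/1.038e-02)/ln(1.038e-02/1.384e-01) = ln(0.00561657)/ln(0.075) ≈ 2.0006.
Then ‖e_4‖ ≈ ‖e_3‖·(‖e_3‖/‖e_2‖)^p = 5.830e-05·(0.00561657)^2.0006 = 5.830e-05·3.14479e-05 ≈ 1.833e-09.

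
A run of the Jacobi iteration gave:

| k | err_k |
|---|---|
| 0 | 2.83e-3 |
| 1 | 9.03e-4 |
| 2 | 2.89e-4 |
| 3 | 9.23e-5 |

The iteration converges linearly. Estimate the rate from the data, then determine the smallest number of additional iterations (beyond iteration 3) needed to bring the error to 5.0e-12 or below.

15

Rate ρ ≈ err_3/err_2 = 9.23e-5/2.89e-4 = 0.3194.
After j more steps, err_{3+j} ≈ 9.23e-5·ρ^j; need ρ^j ≤ 5.0e-12/9.23e-5 = 5.41712e-08.
j ≥ ln(5.41712e-08)/ln(0.3194) = -16.7311/-1.14131 = 14.660.
So 15 more iterations are needed.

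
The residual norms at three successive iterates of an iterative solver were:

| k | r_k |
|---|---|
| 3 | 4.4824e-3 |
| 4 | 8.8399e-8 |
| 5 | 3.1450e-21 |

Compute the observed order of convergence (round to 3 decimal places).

2.858

p ≈ ln(r_5/r_4) / ln(r_4/r_3)
  = ln(3.1450e-21/8.8399e-8) / ln(8.8399e-8/4.4824e-3)
  = ln(3.55773e-14) / ln(1.97214e-05)
  = -30.967069 / -10.833806 ≈ 2.858374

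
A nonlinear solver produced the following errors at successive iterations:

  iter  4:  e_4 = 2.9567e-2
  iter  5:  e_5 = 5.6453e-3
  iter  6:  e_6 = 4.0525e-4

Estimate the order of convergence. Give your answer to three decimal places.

p ≈ ln(e_6/e_5) / ln(e_5/e_4)
  = ln(4.0525e-4/5.6453e-3) / ln(5.6453e-3/2.9567e-2)
  = ln(0.0717854) / ln(0.190932)
  = -2.634074 / -1.655838 ≈ 1.590780

1.591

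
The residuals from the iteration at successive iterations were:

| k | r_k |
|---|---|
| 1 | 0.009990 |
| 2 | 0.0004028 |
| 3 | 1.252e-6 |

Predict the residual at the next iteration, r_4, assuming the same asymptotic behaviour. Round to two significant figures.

First estimate the order: p ≈ ln(r_3/r_2) / ln(r_2/r_1) = ln(1.252e-6/0.0004028)/ln(0.0004028/0.009990) = ln(0.00310824)/ln(0.0403203) ≈ 1.7982.
Then r_4 ≈ r_3·(r_3/r_2)^p = 1.252e-6·(0.00310824)^1.7982 = 1.252e-6·3.0977e-05 ≈ 3.878e-11.

3.9e-11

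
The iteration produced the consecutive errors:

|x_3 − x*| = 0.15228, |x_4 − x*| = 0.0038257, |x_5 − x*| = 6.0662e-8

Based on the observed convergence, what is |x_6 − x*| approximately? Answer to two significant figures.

2.4e-22

First estimate the order: p ≈ ln(|x_5 − x*|/|x_4 − x*|) / ln(|x_4 − x*|/|x_3 − x*|) = ln(6.0662e-8/0.0038257)/ln(0.0038257/0.15228) = ln(1.58564e-05)/ln(0.0251228) ≈ 3.0000.
Then |x_6 − x*| ≈ |x_5 − x*|·(|x_5 − x*|/|x_4 − x*|)^p = 6.0662e-8·(1.58564e-05)^3.0000 = 6.0662e-8·3.9867e-15 ≈ 2.418e-22.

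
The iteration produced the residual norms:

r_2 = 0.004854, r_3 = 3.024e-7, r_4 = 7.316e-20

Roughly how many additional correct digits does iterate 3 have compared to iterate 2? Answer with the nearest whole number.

Digits gained ≈ log₁₀(r_2/r_3) = log₁₀(0.004854/3.024e-7) = log₁₀(16051.6) ≈ 4.206.

4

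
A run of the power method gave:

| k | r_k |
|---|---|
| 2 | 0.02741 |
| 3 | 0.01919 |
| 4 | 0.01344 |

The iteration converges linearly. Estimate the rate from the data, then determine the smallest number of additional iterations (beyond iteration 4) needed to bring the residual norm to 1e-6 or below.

Rate ρ ≈ r_4/r_3 = 0.01344/0.01919 = 0.7004.
After j more steps, r_{4+j} ≈ 0.01344·ρ^j; need ρ^j ≤ 1e-6/0.01344 = 7.44048e-05.
j ≥ ln(7.44048e-05)/ln(0.7004) = -9.5060/-0.35610 = 26.695.
So 27 more iterations are needed.

27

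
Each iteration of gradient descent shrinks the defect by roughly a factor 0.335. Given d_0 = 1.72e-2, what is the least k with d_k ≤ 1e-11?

After k steps, d_k ≈ 1.72e-2·0.335^k.
Need 0.335^k ≤ 1e-11/1.72e-2 = 5.81395e-10.
k ≥ ln(5.81395e-10)/ln(0.335) = -21.2656/-1.09362 = 19.445.
Smallest integer k = 20.

20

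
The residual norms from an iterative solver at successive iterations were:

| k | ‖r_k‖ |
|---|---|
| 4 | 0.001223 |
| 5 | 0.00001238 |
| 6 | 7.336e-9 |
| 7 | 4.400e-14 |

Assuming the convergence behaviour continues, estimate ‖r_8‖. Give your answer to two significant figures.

First estimate the order: p ≈ ln(‖r_7‖/‖r_6‖) / ln(‖r_6‖/‖r_5‖) = ln(4.400e-14/7.336e-9)/ln(7.336e-9/0.00001238) = ln(5.99782e-06)/ln(0.000592569) ≈ 1.6181.
Then ‖r_8‖ ≈ ‖r_7‖·(‖r_7‖/‖r_6‖)^p = 4.400e-14·(5.99782e-06)^1.6181 = 4.400e-14·3.55035e-09 ≈ 1.562e-22.

1.6e-22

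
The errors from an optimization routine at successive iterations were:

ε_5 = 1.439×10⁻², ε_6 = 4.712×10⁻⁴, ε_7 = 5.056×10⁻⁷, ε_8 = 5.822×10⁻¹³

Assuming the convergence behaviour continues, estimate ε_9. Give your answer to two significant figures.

7.7e-25

First estimate the order: p ≈ ln(ε_8/ε_7) / ln(ε_7/ε_6) = ln(5.822×10⁻¹³/5.056×10⁻⁷)/ln(5.056×10⁻⁷/4.712×10⁻⁴) = ln(1.1515e-06)/ln(0.00107301) ≈ 2.0000.
Then ε_9 ≈ ε_8·(ε_8/ε_7)^p = 5.822×10⁻¹³·(1.1515e-06)^2.0000 = 5.822×10⁻¹³·1.32595e-12 ≈ 7.72e-25.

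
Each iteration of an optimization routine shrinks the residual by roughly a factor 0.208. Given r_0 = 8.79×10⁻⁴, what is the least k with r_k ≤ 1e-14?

17

After k steps, r_k ≈ 8.79×10⁻⁴·0.208^k.
Need 0.208^k ≤ 1e-14/8.79×10⁻⁴ = 1.13766e-11.
k ≥ ln(1.13766e-11)/ln(0.208) = -25.1995/-1.57022 = 16.048.
Smallest integer k = 17.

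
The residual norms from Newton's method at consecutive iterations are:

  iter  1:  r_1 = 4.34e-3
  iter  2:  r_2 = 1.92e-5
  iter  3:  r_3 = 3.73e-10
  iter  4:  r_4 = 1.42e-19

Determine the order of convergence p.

Consecutive ratios: r_4/r_3 = 1.42e-19/3.73e-10 = 3.80697e-10, r_3/r_2 = 3.73e-10/1.92e-5 = 1.94271e-05.
p ≈ ln(3.80697e-10)/ln(1.94271e-05) = -21.6890/-10.8488 ≈ 2.00.
So the convergence is quadratic (order 2).

2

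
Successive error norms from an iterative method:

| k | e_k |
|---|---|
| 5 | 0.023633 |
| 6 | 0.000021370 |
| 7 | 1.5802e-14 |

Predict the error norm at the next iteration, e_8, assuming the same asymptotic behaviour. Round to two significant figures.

6.4e-42

First estimate the order: p ≈ ln(e_7/e_6) / ln(e_6/e_5) = ln(1.5802e-14/0.000021370)/ln(0.000021370/0.023633) = ln(7.39448e-10)/ln(0.000904244) ≈ 3.0000.
Then e_8 ≈ e_7·(e_7/e_6)^p = 1.5802e-14·(7.39448e-10)^3.0000 = 1.5802e-14·4.04318e-28 ≈ 6.389e-42.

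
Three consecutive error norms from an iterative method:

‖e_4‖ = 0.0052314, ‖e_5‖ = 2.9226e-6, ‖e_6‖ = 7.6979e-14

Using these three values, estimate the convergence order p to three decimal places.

p ≈ ln(‖e_6‖/‖e_5‖) / ln(‖e_5‖/‖e_4‖)
  = ln(7.6979e-14/2.9226e-6) / ln(2.9226e-6/0.0052314)
  = ln(2.63392e-08) / ln(0.000558665)
  = -17.452208 / -7.489961 ≈ 2.330080

2.330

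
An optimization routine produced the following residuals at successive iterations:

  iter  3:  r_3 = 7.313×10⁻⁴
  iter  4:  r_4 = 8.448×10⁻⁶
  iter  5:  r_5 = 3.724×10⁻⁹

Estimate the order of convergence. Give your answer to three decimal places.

p ≈ ln(r_5/r_4) / ln(r_4/r_3)
  = ln(3.724×10⁻⁹/8.448×10⁻⁶) / ln(8.448×10⁻⁶/7.313×10⁻⁴)
  = ln(0.000440814) / ln(0.011552)
  = -7.726888 / -4.460897 ≈ 1.732138

1.732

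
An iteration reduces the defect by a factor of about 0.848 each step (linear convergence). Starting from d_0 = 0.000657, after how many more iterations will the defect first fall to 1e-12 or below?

124

After k steps, d_k ≈ 0.000657·0.848^k.
Need 0.848^k ≤ 1e-12/0.000657 = 1.52207e-09.
k ≥ ln(1.52207e-09)/ln(0.848) = -20.3032/-0.16487 = 123.147.
Smallest integer k = 124.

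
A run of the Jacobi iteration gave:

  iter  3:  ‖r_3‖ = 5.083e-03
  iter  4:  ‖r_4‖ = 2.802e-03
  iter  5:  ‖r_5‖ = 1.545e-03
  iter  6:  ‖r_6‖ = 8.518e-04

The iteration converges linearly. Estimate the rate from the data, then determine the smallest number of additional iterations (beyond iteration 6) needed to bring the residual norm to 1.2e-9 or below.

Rate ρ ≈ ‖r_6‖/‖r_5‖ = 8.518e-04/1.545e-03 = 0.5513.
After j more steps, ‖r_{6+j}‖ ≈ 8.518e-04·ρ^j; need ρ^j ≤ 1.2e-9/8.518e-04 = 1.40878e-06.
j ≥ ln(1.40878e-06)/ln(0.5513) = -13.4728/-0.59548 = 22.625.
So 23 more iterations are needed.

23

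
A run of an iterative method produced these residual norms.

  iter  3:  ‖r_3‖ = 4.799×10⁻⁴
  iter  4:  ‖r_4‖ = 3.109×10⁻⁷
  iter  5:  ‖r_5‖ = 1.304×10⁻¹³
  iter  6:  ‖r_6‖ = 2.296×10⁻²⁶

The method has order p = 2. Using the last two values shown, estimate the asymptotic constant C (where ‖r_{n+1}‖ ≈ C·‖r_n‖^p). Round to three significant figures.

C ≈ ‖r_6‖ / ‖r_5‖^2
  = 2.296×10⁻²⁶ / (1.304×10⁻¹³)^2
  = 2.296×10⁻²⁶ / 1.70042e-26 ≈ 1.3503

1.35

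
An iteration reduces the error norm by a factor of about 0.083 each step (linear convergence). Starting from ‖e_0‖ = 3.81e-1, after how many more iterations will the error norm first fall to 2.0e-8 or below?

7

After k steps, ‖e_k‖ ≈ 3.81e-1·0.083^k.
Need 0.083^k ≤ 2.0e-8/3.81e-1 = 5.24934e-08.
k ≥ ln(5.24934e-08)/ln(0.083) = -16.7626/-2.48891 = 6.735.
Smallest integer k = 7.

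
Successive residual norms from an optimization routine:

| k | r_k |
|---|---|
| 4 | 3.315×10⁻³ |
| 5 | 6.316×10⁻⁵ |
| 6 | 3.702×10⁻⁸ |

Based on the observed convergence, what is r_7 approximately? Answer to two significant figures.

3.1e-14

First estimate the order: p ≈ ln(r_6/r_5) / ln(r_5/r_4) = ln(3.702×10⁻⁸/6.316×10⁻⁵)/ln(6.316×10⁻⁵/3.315×10⁻³) = ln(0.00058613)/ln(0.0190528) ≈ 1.8790.
Then r_7 ≈ r_6·(r_6/r_5)^p = 3.702×10⁻⁸·(0.00058613)^1.8790 = 3.702×10⁻⁸·8.45397e-07 ≈ 3.13e-14.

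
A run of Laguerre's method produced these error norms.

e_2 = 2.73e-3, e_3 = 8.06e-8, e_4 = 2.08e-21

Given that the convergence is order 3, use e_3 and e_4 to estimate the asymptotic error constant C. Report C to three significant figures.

3.97

C ≈ e_4 / e_3^3
  = 2.08e-21 / (8.06e-8)^3
  = 2.08e-21 / 5.23607e-22 ≈ 3.9724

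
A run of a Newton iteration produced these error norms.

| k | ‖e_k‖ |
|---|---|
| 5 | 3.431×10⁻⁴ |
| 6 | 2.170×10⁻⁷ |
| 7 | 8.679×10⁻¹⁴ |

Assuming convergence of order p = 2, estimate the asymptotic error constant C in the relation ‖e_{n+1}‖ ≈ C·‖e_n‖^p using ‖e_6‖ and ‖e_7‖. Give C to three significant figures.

1.84

C ≈ ‖e_7‖ / ‖e_6‖^2
  = 8.679×10⁻¹⁴ / (2.170×10⁻⁷)^2
  = 8.679×10⁻¹⁴ / 4.7089e-14 ≈ 1.8431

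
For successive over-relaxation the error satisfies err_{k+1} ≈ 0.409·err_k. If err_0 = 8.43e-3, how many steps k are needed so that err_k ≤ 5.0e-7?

11

After k steps, err_k ≈ 8.43e-3·0.409^k.
Need 0.409^k ≤ 5.0e-7/8.43e-3 = 5.9312e-05.
k ≥ ln(5.9312e-05)/ln(0.409) = -9.7327/-0.89404 = 10.886.
Smallest integer k = 11.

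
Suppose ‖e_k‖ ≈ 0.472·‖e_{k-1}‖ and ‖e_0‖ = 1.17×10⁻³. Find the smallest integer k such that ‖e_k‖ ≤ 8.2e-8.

13

After k steps, ‖e_k‖ ≈ 1.17×10⁻³·0.472^k.
Need 0.472^k ≤ 8.2e-8/1.17×10⁻³ = 7.00855e-05.
k ≥ ln(7.00855e-05)/ln(0.472) = -9.5658/-0.75078 = 12.741.
Smallest integer k = 13.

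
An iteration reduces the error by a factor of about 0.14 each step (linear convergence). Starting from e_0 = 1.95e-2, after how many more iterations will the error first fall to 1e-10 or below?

10

After k steps, e_k ≈ 1.95e-2·0.14^k.
Need 0.14^k ≤ 1e-10/1.95e-2 = 5.12821e-09.
k ≥ ln(5.12821e-09)/ln(0.14) = -19.0885/-1.96611 = 9.709.
Smallest integer k = 10.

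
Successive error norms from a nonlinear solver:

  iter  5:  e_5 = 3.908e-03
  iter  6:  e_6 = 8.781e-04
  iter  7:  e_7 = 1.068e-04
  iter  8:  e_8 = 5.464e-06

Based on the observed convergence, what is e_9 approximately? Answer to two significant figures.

First estimate the order: p ≈ ln(e_8/e_7) / ln(e_7/e_6) = ln(5.464e-06/1.068e-04)/ln(1.068e-04/8.781e-04) = ln(0.051161)/ln(0.121626) ≈ 1.4110.
Then e_9 ≈ e_8·(e_8/e_7)^p = 5.464e-06·(0.051161)^1.4110 = 5.464e-06·0.0150769 ≈ 8.238e-08.

8.2e-8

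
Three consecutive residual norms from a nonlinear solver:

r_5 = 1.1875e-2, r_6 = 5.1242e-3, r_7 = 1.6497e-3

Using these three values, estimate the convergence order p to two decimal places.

p ≈ ln(r_7/r_6) / ln(r_6/r_5)
  = ln(1.6497e-3/5.1242e-3) / ln(5.1242e-3/1.1875e-2)
  = ln(0.321943) / ln(0.431512)
  = -1.13338 / -0.84046 ≈ 1.34852

1.35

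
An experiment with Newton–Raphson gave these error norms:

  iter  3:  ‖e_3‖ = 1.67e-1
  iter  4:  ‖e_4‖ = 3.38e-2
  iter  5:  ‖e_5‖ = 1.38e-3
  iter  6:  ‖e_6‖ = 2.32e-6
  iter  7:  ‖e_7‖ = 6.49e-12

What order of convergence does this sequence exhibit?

2

Consecutive ratios: ‖e_7‖/‖e_6‖ = 6.49e-12/2.32e-6 = 2.79741e-06, ‖e_6‖/‖e_5‖ = 2.32e-6/1.38e-3 = 0.00168116.
p ≈ ln(2.79741e-06)/ln(0.00168116) = -12.7868/-6.3883 ≈ 2.00.
So the convergence is quadratic (order 2).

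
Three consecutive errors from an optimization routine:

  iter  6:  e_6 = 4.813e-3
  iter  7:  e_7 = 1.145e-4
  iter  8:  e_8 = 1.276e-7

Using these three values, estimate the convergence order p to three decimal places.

p ≈ ln(e_8/e_7) / ln(e_7/e_6)
  = ln(1.276e-7/1.145e-4) / ln(1.145e-4/4.813e-3)
  = ln(0.00111441) / ln(0.0237897)
  = -6.799430 / -3.738503 ≈ 1.818757

1.819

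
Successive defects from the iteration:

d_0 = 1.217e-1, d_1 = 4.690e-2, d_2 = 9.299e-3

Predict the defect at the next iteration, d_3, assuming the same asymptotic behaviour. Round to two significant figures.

First estimate the order: p ≈ ln(d_2/d_1) / ln(d_1/d_0) = ln(9.299e-3/4.690e-2)/ln(4.690e-2/1.217e-1) = ln(0.198273)/ln(0.385374) ≈ 1.6969.
Then d_3 ≈ d_2·(d_2/d_1)^p = 9.299e-3·(0.198273)^1.6969 = 9.299e-3·0.0641987 ≈ 0.000597.

6.0e-4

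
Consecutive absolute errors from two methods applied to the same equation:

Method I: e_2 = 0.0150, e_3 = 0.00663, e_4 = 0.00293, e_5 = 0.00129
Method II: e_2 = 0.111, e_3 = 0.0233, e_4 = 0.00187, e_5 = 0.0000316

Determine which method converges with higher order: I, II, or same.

Method I: p ≈ ln(0.00129/0.00293)/ln(0.00293/0.00663) ≈ 1.00.
Method II: p ≈ ln(0.0000316/0.00187)/ln(0.00187/0.0233) ≈ 1.62.
Method II has the higher order (≈1.6 vs ≈1.0).

II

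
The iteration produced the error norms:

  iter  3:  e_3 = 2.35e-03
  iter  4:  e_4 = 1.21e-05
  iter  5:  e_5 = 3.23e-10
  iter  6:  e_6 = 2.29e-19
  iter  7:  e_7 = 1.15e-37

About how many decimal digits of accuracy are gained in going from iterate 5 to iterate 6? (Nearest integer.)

Digits gained ≈ log₁₀(e_5/e_6) = log₁₀(3.23e-10/2.29e-19) = log₁₀(1.41048e+09) ≈ 9.149.

9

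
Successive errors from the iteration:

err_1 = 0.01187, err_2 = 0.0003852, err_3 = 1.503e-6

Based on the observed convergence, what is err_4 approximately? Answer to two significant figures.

First estimate the order: p ≈ ln(err_3/err_2) / ln(err_2/err_1) = ln(1.503e-6/0.0003852)/ln(0.0003852/0.01187) = ln(0.00390187)/ln(0.0324516) ≈ 1.6179.
Then err_4 ≈ err_3·(err_3/err_2)^p = 1.503e-6·(0.00390187)^1.6179 = 1.503e-6·0.000126742 ≈ 1.905e-10.

1.9e-10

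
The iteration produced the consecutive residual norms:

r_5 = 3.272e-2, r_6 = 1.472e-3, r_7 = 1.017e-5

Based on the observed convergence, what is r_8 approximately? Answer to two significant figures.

3.5e-9

First estimate the order: p ≈ ln(r_7/r_6) / ln(r_6/r_5) = ln(1.017e-5/1.472e-3)/ln(1.472e-3/3.272e-2) = ln(0.00690897)/ln(0.0449878) ≈ 1.6041.
Then r_8 ≈ r_7·(r_7/r_6)^p = 1.017e-5·(0.00690897)^1.6041 = 1.017e-5·0.000342139 ≈ 3.48e-09.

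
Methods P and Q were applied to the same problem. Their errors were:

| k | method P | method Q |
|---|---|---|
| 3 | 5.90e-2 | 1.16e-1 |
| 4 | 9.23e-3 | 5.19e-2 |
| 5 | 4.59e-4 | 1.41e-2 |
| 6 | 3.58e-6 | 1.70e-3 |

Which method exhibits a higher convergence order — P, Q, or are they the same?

Method P: p ≈ ln(3.58e-6/4.59e-4)/ln(4.59e-4/9.23e-3) ≈ 1.62.
Method Q: p ≈ ln(1.70e-3/1.41e-2)/ln(1.41e-2/5.19e-2) ≈ 1.62.
Both orders ≈ 1.6 — effectively the same.

same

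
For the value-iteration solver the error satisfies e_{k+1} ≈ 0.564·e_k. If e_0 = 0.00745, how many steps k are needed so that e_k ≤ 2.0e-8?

23

After k steps, e_k ≈ 0.00745·0.564^k.
Need 0.564^k ≤ 2.0e-8/0.00745 = 2.68456e-06.
k ≥ ln(2.68456e-06)/ln(0.564) = -12.8280/-0.57270 = 22.399.
Smallest integer k = 23.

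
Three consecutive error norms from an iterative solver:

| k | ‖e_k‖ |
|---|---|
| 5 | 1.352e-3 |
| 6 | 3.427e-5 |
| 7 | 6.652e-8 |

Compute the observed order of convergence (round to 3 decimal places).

1.699

p ≈ ln(‖e_7‖/‖e_6‖) / ln(‖e_6‖/‖e_5‖)
  = ln(6.652e-8/3.427e-5) / ln(3.427e-5/1.352e-3)
  = ln(0.00194106) / ln(0.0253476)
  = -6.244521 / -3.675071 ≈ 1.699157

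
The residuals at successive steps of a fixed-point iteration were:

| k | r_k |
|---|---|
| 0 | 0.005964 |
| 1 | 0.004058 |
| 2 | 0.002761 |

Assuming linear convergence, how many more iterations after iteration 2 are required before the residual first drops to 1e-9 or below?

Rate ρ ≈ r_2/r_1 = 0.002761/0.004058 = 0.6804.
After j more steps, r_{2+j} ≈ 0.002761·ρ^j; need ρ^j ≤ 1e-9/0.002761 = 3.62188e-07.
j ≥ ln(3.62188e-07)/ln(0.6804) = -14.8311/-0.38507 = 38.515.
So 39 more iterations are needed.

39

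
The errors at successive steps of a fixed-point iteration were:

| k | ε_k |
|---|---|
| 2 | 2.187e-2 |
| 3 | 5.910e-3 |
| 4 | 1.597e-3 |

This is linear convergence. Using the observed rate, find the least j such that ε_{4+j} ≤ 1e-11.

15

Rate ρ ≈ ε_4/ε_3 = 1.597e-3/5.910e-3 = 0.2702.
After j more steps, ε_{4+j} ≈ 1.597e-3·ρ^j; need ρ^j ≤ 1e-11/1.597e-3 = 6.26174e-09.
j ≥ ln(6.26174e-09)/ln(0.2702) = -18.8888/-1.30859 = 14.434.
So 15 more iterations are needed.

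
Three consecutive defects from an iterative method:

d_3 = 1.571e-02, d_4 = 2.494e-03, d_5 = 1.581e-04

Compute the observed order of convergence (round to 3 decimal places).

p ≈ ln(d_5/d_4) / ln(d_4/d_3)
  = ln(1.581e-04/2.494e-03) / ln(2.494e-03/1.571e-02)
  = ln(0.0633921) / ln(0.158752)
  = -2.758416 / -1.840412 ≈ 1.498804

1.499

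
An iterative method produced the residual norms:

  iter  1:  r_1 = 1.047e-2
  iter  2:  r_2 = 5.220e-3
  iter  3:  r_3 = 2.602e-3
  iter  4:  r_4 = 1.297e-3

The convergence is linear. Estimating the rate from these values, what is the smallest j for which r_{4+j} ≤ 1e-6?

Rate ρ ≈ r_4/r_3 = 1.297e-3/2.602e-3 = 0.4985.
After j more steps, r_{4+j} ≈ 1.297e-3·ρ^j; need ρ^j ≤ 1e-6/1.297e-3 = 0.00077101.
j ≥ ln(0.00077101)/ln(0.4985) = -7.1678/-0.69615 = 10.296.
So 11 more iterations are needed.

11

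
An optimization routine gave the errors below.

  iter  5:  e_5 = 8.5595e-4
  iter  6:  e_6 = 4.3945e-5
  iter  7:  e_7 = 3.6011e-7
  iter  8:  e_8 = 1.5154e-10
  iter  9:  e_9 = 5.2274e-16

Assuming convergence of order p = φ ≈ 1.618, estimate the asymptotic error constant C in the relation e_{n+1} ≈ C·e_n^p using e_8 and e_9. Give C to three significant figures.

C ≈ e_9 / e_8^1.618
  = 5.2274e-16 / (1.5154e-10)^1.618
  = 5.2274e-16 / 1.29447e-16 ≈ 4.0382

4.04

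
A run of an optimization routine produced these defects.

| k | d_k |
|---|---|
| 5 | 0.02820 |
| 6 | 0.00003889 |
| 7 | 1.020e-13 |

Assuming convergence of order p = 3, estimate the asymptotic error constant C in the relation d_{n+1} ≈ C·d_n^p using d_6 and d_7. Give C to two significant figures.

C ≈ d_7 / d_6^3
  = 1.020e-13 / (0.00003889)^3
  = 1.020e-13 / 5.88185e-14 ≈ 1.7341

1.7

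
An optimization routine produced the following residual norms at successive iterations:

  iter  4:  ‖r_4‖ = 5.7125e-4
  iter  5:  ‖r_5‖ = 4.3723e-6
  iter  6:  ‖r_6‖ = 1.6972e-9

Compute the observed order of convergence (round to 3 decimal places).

p ≈ ln(‖r_6‖/‖r_5‖) / ln(‖r_5‖/‖r_4‖)
  = ln(1.6972e-9/4.3723e-6) / ln(4.3723e-6/5.7125e-4)
  = ln(0.000388171) / ln(0.00765392)
  = -7.854065 / -4.872537 ≈ 1.611905

1.612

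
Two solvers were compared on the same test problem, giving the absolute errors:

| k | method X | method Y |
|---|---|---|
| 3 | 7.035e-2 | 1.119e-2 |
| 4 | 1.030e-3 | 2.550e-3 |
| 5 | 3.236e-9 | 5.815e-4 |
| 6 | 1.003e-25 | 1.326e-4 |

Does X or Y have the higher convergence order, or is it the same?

X

Method X: p ≈ ln(1.003e-25/3.236e-9)/ln(3.236e-9/1.030e-3) ≈ 3.00.
Method Y: p ≈ ln(1.326e-4/5.815e-4)/ln(5.815e-4/2.550e-3) ≈ 1.00.
Method X has the higher order (≈3.0 vs ≈1.0).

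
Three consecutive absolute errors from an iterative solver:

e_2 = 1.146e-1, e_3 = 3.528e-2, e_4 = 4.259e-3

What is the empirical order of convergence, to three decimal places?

p ≈ ln(e_4/e_3) / ln(e_3/e_2)
  = ln(4.259e-3/3.528e-2) / ln(3.528e-2/1.146e-1)
  = ln(0.12072) / ln(0.307853)
  = -2.114281 / -1.178133 ≈ 1.794603

1.795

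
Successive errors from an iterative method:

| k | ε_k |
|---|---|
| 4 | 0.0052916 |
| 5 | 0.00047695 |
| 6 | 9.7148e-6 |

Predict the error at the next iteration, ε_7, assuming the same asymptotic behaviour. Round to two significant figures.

First estimate the order: p ≈ ln(ε_6/ε_5) / ln(ε_5/ε_4) = ln(9.7148e-6/0.00047695)/ln(0.00047695/0.0052916) = ln(0.0203686)/ln(0.0901334) ≈ 1.6180.
Then ε_7 ≈ ε_6·(ε_6/ε_5)^p = 9.7148e-6·(0.0203686)^1.6180 = 9.7148e-6·0.00183611 ≈ 1.784e-08.

1.8e-8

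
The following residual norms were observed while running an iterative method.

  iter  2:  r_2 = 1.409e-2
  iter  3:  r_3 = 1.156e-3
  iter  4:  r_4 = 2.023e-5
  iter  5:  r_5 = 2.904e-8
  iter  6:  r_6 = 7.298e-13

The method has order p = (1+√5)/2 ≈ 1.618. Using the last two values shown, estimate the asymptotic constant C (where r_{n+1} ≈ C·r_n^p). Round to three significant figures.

1.14

C ≈ r_6 / r_5^1.618
  = 7.298e-13 / (2.904e-8)^1.618
  = 7.298e-13 / 6.38452e-13 ≈ 1.1431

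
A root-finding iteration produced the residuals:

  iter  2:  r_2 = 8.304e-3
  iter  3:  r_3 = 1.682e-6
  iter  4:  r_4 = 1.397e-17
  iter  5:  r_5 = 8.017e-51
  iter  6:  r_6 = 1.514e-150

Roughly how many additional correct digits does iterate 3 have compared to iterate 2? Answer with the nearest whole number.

4

Digits gained ≈ log₁₀(r_2/r_3) = log₁₀(8.304e-3/1.682e-6) = log₁₀(4936.98) ≈ 3.693.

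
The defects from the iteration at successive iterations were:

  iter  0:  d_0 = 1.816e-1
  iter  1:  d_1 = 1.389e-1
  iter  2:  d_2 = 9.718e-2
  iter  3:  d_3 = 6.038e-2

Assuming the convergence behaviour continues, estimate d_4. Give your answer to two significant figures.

First estimate the order: p ≈ ln(d_3/d_2) / ln(d_2/d_1) = ln(6.038e-2/9.718e-2)/ln(9.718e-2/1.389e-1) = ln(0.621321)/ln(0.69964) ≈ 1.3324.
Then d_4 ≈ d_3·(d_3/d_2)^p = 6.038e-2·(0.621321)^1.3324 = 6.038e-2·0.530413 ≈ 0.03203.

3.2e-2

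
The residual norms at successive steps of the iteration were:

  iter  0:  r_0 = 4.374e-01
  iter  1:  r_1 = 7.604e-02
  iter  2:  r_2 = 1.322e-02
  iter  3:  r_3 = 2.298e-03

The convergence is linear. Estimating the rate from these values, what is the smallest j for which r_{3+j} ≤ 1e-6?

Rate ρ ≈ r_3/r_2 = 2.298e-03/1.322e-02 = 0.1738.
After j more steps, r_{3+j} ≈ 2.298e-03·ρ^j; need ρ^j ≤ 1e-6/2.298e-03 = 0.000435161.
j ≥ ln(0.000435161)/ln(0.1738) = -7.7398/-1.74985 = 4.423.
So 5 more iterations are needed.

5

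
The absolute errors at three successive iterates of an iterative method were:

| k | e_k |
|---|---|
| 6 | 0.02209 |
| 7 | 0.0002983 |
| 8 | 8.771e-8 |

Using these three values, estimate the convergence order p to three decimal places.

1.889

p ≈ ln(e_8/e_7) / ln(e_7/e_6)
  = ln(8.771e-8/0.0002983) / ln(0.0002983/0.02209)
  = ln(0.000294033) / ln(0.0135038)
  = -8.131819 / -4.304784 ≈ 1.889019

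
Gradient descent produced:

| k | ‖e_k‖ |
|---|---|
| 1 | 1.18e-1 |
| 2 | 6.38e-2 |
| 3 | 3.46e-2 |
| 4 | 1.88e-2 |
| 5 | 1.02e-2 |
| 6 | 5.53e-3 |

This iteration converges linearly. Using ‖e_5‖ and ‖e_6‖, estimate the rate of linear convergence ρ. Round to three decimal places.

ρ ≈ ‖e_6‖/‖e_5‖ = 5.53e-3/1.02e-2 = 0.54216

0.542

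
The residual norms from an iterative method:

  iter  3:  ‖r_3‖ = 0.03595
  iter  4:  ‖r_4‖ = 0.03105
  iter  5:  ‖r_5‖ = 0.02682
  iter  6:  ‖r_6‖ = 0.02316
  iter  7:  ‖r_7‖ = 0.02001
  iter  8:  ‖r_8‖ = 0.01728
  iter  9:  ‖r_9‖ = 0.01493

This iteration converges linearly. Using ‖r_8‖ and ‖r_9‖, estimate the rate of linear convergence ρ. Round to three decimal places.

0.864

ρ ≈ ‖r_9‖/‖r_8‖ = 0.01493/0.01728 = 0.86400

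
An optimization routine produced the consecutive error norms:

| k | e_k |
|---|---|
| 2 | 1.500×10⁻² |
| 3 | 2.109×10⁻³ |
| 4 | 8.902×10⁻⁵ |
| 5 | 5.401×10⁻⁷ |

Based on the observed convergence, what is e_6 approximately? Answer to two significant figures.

First estimate the order: p ≈ ln(e_5/e_4) / ln(e_4/e_3) = ln(5.401×10⁻⁷/8.902×10⁻⁵)/ln(8.902×10⁻⁵/2.109×10⁻³) = ln(0.00606718)/ln(0.0422096) ≈ 1.6129.
Then e_6 ≈ e_5·(e_5/e_4)^p = 5.401×10⁻⁷·(0.00606718)^1.6129 = 5.401×10⁻⁷·0.00026557 ≈ 1.434e-10.

1.4e-10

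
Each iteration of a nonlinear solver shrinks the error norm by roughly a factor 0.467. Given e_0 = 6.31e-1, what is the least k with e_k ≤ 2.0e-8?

After k steps, e_k ≈ 6.31e-1·0.467^k.
Need 0.467^k ≤ 2.0e-8/6.31e-1 = 3.16957e-08.
k ≥ ln(3.16957e-08)/ln(0.467) = -17.2671/-0.76143 = 22.677.
Smallest integer k = 23.

23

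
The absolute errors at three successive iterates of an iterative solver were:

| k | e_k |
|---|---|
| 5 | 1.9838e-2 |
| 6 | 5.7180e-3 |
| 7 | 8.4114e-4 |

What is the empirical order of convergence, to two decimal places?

1.54

p ≈ ln(e_7/e_6) / ln(e_6/e_5)
  = ln(8.4114e-4/5.7180e-3) / ln(5.7180e-3/1.9838e-2)
  = ln(0.147104) / ln(0.288235)
  = -1.91662 / -1.24398 ≈ 1.54072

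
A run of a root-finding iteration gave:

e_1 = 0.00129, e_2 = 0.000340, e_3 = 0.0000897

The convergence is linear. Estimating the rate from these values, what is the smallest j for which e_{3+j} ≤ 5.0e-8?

Rate ρ ≈ e_3/e_2 = 0.0000897/0.000340 = 0.2638.
After j more steps, e_{3+j} ≈ 0.0000897·ρ^j; need ρ^j ≤ 5.0e-8/0.0000897 = 0.000557414.
j ≥ ln(0.000557414)/ln(0.2638) = -7.4922/-1.33256 = 5.622.
So 6 more iterations are needed.

6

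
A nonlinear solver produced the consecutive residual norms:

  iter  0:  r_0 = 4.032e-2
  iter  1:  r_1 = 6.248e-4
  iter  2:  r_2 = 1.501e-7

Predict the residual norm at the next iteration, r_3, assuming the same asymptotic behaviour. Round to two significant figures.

8.7e-15

First estimate the order: p ≈ ln(r_2/r_1) / ln(r_1/r_0) = ln(1.501e-7/6.248e-4)/ln(6.248e-4/4.032e-2) = ln(0.000240237)/ln(0.015496) ≈ 1.9999.
Then r_3 ≈ r_2·(r_2/r_1)^p = 1.501e-7·(0.000240237)^1.9999 = 1.501e-7·5.77619e-08 ≈ 8.67e-15.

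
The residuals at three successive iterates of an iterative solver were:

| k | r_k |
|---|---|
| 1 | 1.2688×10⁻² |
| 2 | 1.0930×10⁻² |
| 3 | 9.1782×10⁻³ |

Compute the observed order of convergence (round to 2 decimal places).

p ≈ ln(r_3/r_2) / ln(r_2/r_1)
  = ln(9.1782×10⁻³/1.0930×10⁻²) / ln(1.0930×10⁻²/1.2688×10⁻²)
  = ln(0.839726) / ln(0.861444)
  = -0.17468 / -0.14915 ≈ 1.17117

1.17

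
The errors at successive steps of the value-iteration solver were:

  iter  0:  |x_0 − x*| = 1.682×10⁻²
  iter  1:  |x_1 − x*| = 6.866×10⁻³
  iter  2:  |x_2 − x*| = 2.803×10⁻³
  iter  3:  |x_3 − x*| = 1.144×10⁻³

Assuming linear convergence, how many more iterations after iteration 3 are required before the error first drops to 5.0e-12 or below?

22

Rate ρ ≈ |x_3 − x*|/|x_2 − x*| = 1.144×10⁻³/2.803×10⁻³ = 0.4081.
After j more steps, |x_{3+j} − x*| ≈ 1.144×10⁻³·ρ^j; need ρ^j ≤ 5.0e-12/1.144×10⁻³ = 4.37063e-09.
j ≥ ln(4.37063e-09)/ln(0.4081) = -19.2484/-0.89624 = 21.477.
So 22 more iterations are needed.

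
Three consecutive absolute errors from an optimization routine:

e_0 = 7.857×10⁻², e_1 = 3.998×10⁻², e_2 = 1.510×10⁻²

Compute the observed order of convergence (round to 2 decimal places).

p ≈ ln(e_2/e_1) / ln(e_1/e_0)
  = ln(1.510×10⁻²/3.998×10⁻²) / ln(3.998×10⁻²/7.857×10⁻²)
  = ln(0.377689) / ln(0.508846)
  = -0.97368 / -0.67561 ≈ 1.44119

1.44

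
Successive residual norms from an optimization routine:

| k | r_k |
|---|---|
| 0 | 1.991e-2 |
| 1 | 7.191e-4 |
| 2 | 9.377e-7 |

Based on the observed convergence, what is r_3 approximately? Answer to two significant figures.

First estimate the order: p ≈ ln(r_2/r_1) / ln(r_1/r_0) = ln(9.377e-7/7.191e-4)/ln(7.191e-4/1.991e-2) = ln(0.00130399)/ln(0.0361175) ≈ 2.0001.
Then r_3 ≈ r_2·(r_2/r_1)^p = 9.377e-7·(0.00130399)^2.0001 = 9.377e-7·1.69926e-06 ≈ 1.593e-12.

1.6e-12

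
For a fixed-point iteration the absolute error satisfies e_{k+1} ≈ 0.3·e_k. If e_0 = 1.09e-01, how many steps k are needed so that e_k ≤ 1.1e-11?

20

After k steps, e_k ≈ 1.09e-01·0.3^k.
Need 0.3^k ≤ 1.1e-11/1.09e-01 = 1.00917e-10.
k ≥ ln(1.00917e-10)/ln(0.3) = -23.0167/-1.20397 = 19.117.
Smallest integer k = 20.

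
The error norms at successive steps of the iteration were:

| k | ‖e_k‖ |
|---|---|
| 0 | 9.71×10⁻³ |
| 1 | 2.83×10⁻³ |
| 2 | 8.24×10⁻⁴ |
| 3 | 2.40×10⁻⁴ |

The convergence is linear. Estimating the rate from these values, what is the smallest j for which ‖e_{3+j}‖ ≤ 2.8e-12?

Rate ρ ≈ ‖e_3‖/‖e_2‖ = 2.40×10⁻⁴/8.24×10⁻⁴ = 0.2913.
After j more steps, ‖e_{3+j}‖ ≈ 2.40×10⁻⁴·ρ^j; need ρ^j ≤ 2.8e-12/2.40×10⁻⁴ = 1.16667e-08.
j ≥ ln(1.16667e-08)/ln(0.2913) = -18.2665/-1.23340 = 14.810.
So 15 more iterations are needed.

15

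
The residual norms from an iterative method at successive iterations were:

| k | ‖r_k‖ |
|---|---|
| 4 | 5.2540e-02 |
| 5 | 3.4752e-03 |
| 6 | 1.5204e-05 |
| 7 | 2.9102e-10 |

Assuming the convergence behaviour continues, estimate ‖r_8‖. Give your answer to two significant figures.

1.1e-19

First estimate the order: p ≈ ln(‖r_7‖/‖r_6‖) / ln(‖r_6‖/‖r_5‖) = ln(2.9102e-10/1.5204e-05)/ln(1.5204e-05/3.4752e-03) = ln(1.9141e-05)/ln(0.004375) ≈ 2.0000.
Then ‖r_8‖ ≈ ‖r_7‖·(‖r_7‖/‖r_6‖)^p = 2.9102e-10·(1.9141e-05)^2.0000 = 2.9102e-10·3.66378e-10 ≈ 1.066e-19.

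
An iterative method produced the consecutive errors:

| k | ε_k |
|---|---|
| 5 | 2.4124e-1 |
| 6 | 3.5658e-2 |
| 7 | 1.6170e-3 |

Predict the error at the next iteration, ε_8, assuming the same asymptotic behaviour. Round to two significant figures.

First estimate the order: p ≈ ln(ε_7/ε_6) / ln(ε_6/ε_5) = ln(1.6170e-3/3.5658e-2)/ln(3.5658e-2/2.4124e-1) = ln(0.0453475)/ln(0.147811) ≈ 1.6180.
Then ε_8 ≈ ε_7·(ε_7/ε_6)^p = 1.6170e-3·(0.0453475)^1.6180 = 1.6170e-3·0.00670353 ≈ 1.084e-05.

1.1e-5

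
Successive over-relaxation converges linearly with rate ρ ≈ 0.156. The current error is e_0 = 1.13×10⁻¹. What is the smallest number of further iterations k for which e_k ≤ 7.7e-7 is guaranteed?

After k steps, e_k ≈ 1.13×10⁻¹·0.156^k.
Need 0.156^k ≤ 7.7e-7/1.13×10⁻¹ = 6.81416e-06.
k ≥ ln(6.81416e-06)/ln(0.156) = -11.8965/-1.85790 = 6.403.
Smallest integer k = 7.

7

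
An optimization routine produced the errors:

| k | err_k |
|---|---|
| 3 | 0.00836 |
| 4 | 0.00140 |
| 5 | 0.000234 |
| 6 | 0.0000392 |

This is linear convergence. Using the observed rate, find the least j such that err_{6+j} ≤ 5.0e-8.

Rate ρ ≈ err_6/err_5 = 0.0000392/0.000234 = 0.1675.
After j more steps, err_{6+j} ≈ 0.0000392·ρ^j; need ρ^j ≤ 5.0e-8/0.0000392 = 0.00127551.
j ≥ ln(0.00127551)/ln(0.1675) = -6.6644/-1.78677 = 3.730.
So 4 more iterations are needed.

4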